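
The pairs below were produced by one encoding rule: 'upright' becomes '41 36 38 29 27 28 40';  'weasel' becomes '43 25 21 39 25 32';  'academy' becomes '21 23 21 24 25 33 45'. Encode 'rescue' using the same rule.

u is letter #21 and maps to 41: an offset of 20. Letters become their 1-based position plus 20 (so a→21, b→22, …).
For rescue: r=18→38, e=5→25, s=19→39, c=3→23, u=21→41, e=5→25.

38 25 39 23 41 25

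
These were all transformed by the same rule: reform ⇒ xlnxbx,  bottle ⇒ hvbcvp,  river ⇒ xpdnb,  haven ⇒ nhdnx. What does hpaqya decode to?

bishop

Letter i (0-indexed) is shifted by i+6, so successive shifts are 6, 7, 8, ….
Undoing it on hpaqya: h−6=b, p−7=i, a−8=s, q−9=h, y−10=o, a−11=p.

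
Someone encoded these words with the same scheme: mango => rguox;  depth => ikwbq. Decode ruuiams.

monarch

Each letter shifts forward by (position + 5), i.e. 5, 6, 7, … — the shift grows by one for each successive letter.
Reversing it on ruuiams: r−5=m, u−6=o, u−7=n, i−8=a, a−9=r, m−10=c, s−11=h.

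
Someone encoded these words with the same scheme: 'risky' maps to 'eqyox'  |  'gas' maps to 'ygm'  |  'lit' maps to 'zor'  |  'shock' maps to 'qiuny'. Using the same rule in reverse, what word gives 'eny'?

The output letters match the input read backwards, each shifted +6: risky reversed is yksir. Two steps: reverse the string, then apply a Caesar shift of +6.
Decoding eny: shift back: e−6=y, n−6=h, y−6=s → yhs; then reverse → shy.

shy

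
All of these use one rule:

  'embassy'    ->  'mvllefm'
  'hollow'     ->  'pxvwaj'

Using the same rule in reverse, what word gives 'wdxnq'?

ounce

Letter i (0-indexed) is shifted by i+8, so successive shifts are 8, 9, 10, ….
Decoding wdxnq: w−8=o, d−9=u, x−10=n, n−11=c, q−12=e.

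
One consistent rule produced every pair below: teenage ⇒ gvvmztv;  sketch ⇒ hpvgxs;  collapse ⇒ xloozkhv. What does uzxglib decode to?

factory

Each pair mirrors across the alphabet (t↔g, e↔v, e↔v): positions sum to 25. Each letter is replaced by its mirror in the alphabet: a↔z, b↔y, c↔x, and so on (the Atbash cipher).
Undoing it on uzxglib: u↔f, z↔a, x↔c, g↔t, l↔o, i↔r, b↔y.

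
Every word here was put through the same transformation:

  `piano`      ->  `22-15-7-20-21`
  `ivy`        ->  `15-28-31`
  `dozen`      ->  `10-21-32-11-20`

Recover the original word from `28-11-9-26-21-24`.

vector

p is letter #16 and maps to 22: an offset of 6. The number is (letter's place in the alphabet, a=1) + 6.
Decoding 28-11-9-26-21-24: 28→(28−6)÷1=22=v, 11→(11−6)÷1=5=e, 9→(9−6)÷1=3=c, 26→(26−6)÷1=20=t, 21→(21−6)÷1=15=o, 24→(24−6)÷1=18=r.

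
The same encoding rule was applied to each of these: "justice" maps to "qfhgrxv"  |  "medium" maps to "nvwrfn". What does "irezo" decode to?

rival

This is the alphabet-reversal cipher (Atbash): a becomes z, b becomes y, etc.
Undoing it on irezo: i↔r, r↔i, e↔v, z↔a, o↔l.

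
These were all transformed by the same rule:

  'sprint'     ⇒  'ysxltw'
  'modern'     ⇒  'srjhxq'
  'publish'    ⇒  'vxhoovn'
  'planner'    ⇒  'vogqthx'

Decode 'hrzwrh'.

bottle

Shifts by position in sprint: pos 0: s→y (+6), pos 1: p→s (+3), pos 2: r→x (+6), pos 3: i→l (+3) — repeating every 2. The shifts repeat in a cycle of length 2: positions 0,1,… shift by +6, +3, then the pattern repeats.
Undoing it on hrzwrh: h−6=b, r−3=o, z−6=t, w−3=t, r−6=l, h−3=e.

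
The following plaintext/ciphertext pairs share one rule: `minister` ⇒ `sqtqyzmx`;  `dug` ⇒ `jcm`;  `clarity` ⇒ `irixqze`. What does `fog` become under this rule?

The shift depends on letter class: consonant m→s is +6, but vowel i→q is +8. Two shifts are in play — +8 for a/e/i/o/u, +6 for every other letter.
Applying it to fog: f(cons)+6=l, o(vowel)+8=w, g(cons)+6=m.

lwm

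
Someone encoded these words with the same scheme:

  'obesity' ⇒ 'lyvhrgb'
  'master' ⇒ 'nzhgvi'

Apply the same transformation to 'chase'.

xszhv

Each pair mirrors across the alphabet (o↔l, b↔y, e↔v): positions sum to 25. Letters are reflected about the middle of the alphabet (position → 25−position): Atbash.
For chase: c↔x, h↔s, a↔z, s↔h, e↔v.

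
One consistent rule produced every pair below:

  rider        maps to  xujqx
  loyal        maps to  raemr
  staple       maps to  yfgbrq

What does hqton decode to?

A repeating key of period 2 is used — shifts +6, +12 over and over.
Undoing it on hqton: h−6=b, q−12=e, t−6=n, o−12=c, n−6=h.

bench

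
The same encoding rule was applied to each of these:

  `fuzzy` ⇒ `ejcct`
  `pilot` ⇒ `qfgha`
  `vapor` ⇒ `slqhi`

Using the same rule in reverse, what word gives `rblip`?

f(5)→e(4) and u(20)→j(9) fit y≡9x+11 (mod 26); the inverse of 9 mod 26 is 3. Treating letters as 0–25, the rule is x ↦ 9x + 11 (mod 26).
Decoding rblip: r(17)→3·(17−11)≡18=s; b(1)→3·(1−11)≡22=w; l(11)→3·(11−11)≡0=a; i(8)→3·(8−11)≡17=r; p(15)→3·(15−11)≡12=m (all mod 26).

swarm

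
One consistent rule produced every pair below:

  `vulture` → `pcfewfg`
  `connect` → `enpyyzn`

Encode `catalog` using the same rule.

rzwleln

The output letters match the input read backwards, each shifted +11: vulture reversed is erutluv. The word is reversed, then every letter is shifted forward by 11.
Applying it to catalog: reverse → golatac; then shift: g+11=r, o+11=z, l+11=w, a+11=l, t+11=e, a+11=l, c+11=n.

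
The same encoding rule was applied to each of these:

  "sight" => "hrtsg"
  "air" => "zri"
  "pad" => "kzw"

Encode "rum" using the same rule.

Letters are reflected about the middle of the alphabet (position → 25−position): Atbash.
On rum: r↔i, u↔f, m↔n.

ifn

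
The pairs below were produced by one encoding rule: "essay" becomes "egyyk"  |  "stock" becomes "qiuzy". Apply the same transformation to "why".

The output letters match the input read backwards, each shifted +6: essay reversed is yasse. Read the word backwards and shift each letter +6.
For why: reverse → yhw; then shift: y+6=e, h+6=n, w+6=c.

enc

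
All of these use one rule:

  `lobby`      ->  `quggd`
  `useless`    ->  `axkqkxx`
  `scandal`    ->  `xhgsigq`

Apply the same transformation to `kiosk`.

pouxp

The shift depends on letter class: consonant l→q is +5, but vowel o→u is +6. Two shifts are in play — +6 for a/e/i/o/u, +5 for every other letter.
On kiosk: k(cons)+5=p, i(vowel)+6=o, o(vowel)+6=u, s(cons)+5=x, k(cons)+5=p.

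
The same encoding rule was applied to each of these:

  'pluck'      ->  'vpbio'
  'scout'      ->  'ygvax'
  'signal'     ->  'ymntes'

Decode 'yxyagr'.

struck

It's a Vigenère-style cipher with numeric key [6,4,7]: position i shifts by key[i mod 3].
Reversing it on yxyagr: y−6=s, x−4=t, y−7=r, a−6=u, g−4=c, r−7=k.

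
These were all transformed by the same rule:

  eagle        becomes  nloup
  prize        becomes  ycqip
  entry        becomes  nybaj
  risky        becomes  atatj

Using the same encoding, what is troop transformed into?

A repeating key of period 3 is used — shifts +9, +11, +8 over and over.
Applying it to troop: t+9=c, r+11=c, o+8=w, o+9=x, p+11=a.

ccwxa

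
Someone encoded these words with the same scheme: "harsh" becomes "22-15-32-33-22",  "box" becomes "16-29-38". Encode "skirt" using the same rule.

33-25-23-32-34

The number is (letter's place in the alphabet, a=1) + 14.
For skirt: s=19→33, k=11→25, i=9→23, r=18→32, t=20→34.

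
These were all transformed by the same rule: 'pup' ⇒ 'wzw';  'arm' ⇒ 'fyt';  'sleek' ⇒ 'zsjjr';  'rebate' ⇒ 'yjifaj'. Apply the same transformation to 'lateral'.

Two shifts are in play — +5 for a/e/i/o/u, +7 for every other letter.
On lateral: l(cons)+7=s, a(vowel)+5=f, t(cons)+7=a, e(vowel)+5=j, r(cons)+7=y, a(vowel)+5=f, l(cons)+7=s.

sfajyfs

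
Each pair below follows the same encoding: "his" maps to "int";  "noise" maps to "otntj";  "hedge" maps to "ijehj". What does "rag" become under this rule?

The shift depends on letter class: consonant h→i is +1, but vowel i→n is +5. Two shifts are in play — +5 for a/e/i/o/u, +1 for every other letter.
On rag: r(cons)+1=s, a(vowel)+5=f, g(cons)+1=h.

sfh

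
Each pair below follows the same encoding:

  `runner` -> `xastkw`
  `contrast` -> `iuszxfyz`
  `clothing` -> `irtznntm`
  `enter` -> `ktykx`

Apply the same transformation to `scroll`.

yiwurq

Shifts by position in runner: pos 0: r→x (+6), pos 1: u→a (+6), pos 2: n→s (+5), pos 3: n→t (+6), pos 4: e→k (+6), pos 5: r→w (+5) — repeating every 3. The shifts repeat in a cycle of length 3: positions 0,1,… shift by +6, +6, +5, then the pattern repeats.
Applying it to scroll: s+6=y, c+6=i, r+5=w, o+6=u, l+6=r, l+5=q.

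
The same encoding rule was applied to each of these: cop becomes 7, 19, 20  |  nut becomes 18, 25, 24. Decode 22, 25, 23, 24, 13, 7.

rustic

Letters become their 1-based position plus 4 (so a→5, b→6, …).
Reversing it on 22, 25, 23, 24, 13, 7: 22→(22−4)÷1=18=r, 25→(25−4)÷1=21=u, 23→(23−4)÷1=19=s, 24→(24−4)÷1=20=t, 13→(13−4)÷1=9=i, 7→(7−4)÷1=3=c.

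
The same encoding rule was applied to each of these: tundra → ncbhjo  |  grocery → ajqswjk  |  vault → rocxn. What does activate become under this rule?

osneronw

t(19)→n(13) and u(20)→c(2) fit y≡15x+14 (mod 26); the inverse of 15 mod 26 is 7. This is an affine cipher: with a=0,…,z=25, each position x becomes (15x+14) mod 26.
Applying it to activate: a(0)→15·0+14≡14=o; c(2)→15·2+14≡18=s; t(19)→15·19+14≡13=n; i(8)→15·8+14≡4=e; v(21)→15·21+14≡17=r; a(0)→15·0+14≡14=o; t(19)→15·19+14≡13=n; e(4)→15·4+14≡22=w (all mod 26).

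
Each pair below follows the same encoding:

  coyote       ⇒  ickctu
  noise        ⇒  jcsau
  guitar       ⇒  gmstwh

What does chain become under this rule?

izwsj

c(2)→i(8) and o(14)→c(2) fit y≡19x+22 (mod 26); the inverse of 19 mod 26 is 11. Each letter's alphabet position (a=0..z=25) is mapped through 19·x+22 mod 26 — an affine cipher.
For chain: c(2)→19·2+22≡8=i; h(7)→19·7+22≡25=z; a(0)→19·0+22≡22=w; i(8)→19·8+22≡18=s; n(13)→19·13+22≡9=j (all mod 26).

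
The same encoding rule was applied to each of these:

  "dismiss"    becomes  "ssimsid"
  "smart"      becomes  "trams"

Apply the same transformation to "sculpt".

tplucs

The word is simply reversed.
For sculpt: reverse → tplucs.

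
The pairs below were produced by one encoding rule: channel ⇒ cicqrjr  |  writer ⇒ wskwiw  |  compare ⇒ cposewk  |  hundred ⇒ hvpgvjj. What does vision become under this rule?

vjulss

In channel: c→c is +0, h→i is +1, a→c is +2, n→q is +3 — the shift increases by 1 each position. The shift increases by 1 at each position, starting from +0: 0, 1, 2, ….
Applying it to vision: v+0=v, i+1=j, s+2=u, i+3=l, o+4=s, n+5=s.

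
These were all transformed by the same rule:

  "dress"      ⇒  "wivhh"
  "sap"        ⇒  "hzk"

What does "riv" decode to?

ire

Each pair mirrors across the alphabet (d↔w, r↔i, e↔v): positions sum to 25. Letters are reflected about the middle of the alphabet (position → 25−position): Atbash.
Decoding riv: r↔i, i↔r, v↔e.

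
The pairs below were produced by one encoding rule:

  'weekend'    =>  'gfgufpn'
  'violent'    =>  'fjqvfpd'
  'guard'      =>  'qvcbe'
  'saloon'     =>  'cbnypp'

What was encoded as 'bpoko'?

Shifts by position in weekend: pos 0: w→g (+10), pos 1: e→f (+1), pos 2: e→g (+2), pos 3: k→u (+10), pos 4: e→f (+1), pos 5: n→p (+2) — repeating every 3. A repeating key of period 3 is used — shifts +10, +1, +2 over and over.
Undoing it on bpoko: b−10=r, p−1=o, o−2=m, k−10=a, o−1=n.

roman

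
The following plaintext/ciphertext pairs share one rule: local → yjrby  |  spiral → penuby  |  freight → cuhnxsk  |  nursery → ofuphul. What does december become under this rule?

Each letter's alphabet position (a=0..z=25) is mapped through 21·x+1 mod 26 — an affine cipher.
Applying it to december: d(3)→21·3+1≡12=m; e(4)→21·4+1≡7=h; c(2)→21·2+1≡17=r; e(4)→21·4+1≡7=h; m(12)→21·12+1≡19=t; b(1)→21·1+1≡22=w; e(4)→21·4+1≡7=h; r(17)→21·17+1≡20=u (all mod 26).

mhrhtwhu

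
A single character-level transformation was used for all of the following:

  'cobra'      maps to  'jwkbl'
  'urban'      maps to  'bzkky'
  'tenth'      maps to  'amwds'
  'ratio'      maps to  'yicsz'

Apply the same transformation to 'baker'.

iitoc

In cobra: c→j is +7, o→w is +8, b→k is +9, r→b is +10 — the shift increases by 1 each position. The shift increases by 1 at each position, starting from +7: 7, 8, 9, ….
Applying it to baker: b+7=i, a+8=i, k+9=t, e+10=o, r+11=c.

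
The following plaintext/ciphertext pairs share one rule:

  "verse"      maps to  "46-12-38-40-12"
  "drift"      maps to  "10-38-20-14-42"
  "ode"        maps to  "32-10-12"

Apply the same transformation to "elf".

v(#22)→46 and e(#5)→12: differences scale by 2, so n = 2·pos + 2. With a=1..z=26, the number is 2·pos + 2.
Applying it to elf: e=5→12, l=12→26, f=6→14.

12-26-14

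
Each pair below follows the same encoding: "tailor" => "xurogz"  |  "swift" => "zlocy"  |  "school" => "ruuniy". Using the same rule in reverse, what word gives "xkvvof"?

The output letters match the input read backwards, each shifted +6: tailor reversed is roliat. The word is reversed, then every letter is shifted forward by 6.
Reversing it on xkvvof: shift back: x−6=r, k−6=e, v−6=p, v−6=p, o−6=i, f−6=z → reppiz; then reverse → zipper.

zipper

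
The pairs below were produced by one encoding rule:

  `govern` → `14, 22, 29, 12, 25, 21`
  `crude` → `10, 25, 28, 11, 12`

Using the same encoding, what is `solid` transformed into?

26, 22, 19, 16, 11

g is letter #7 and maps to 14: an offset of 7. The number is (letter's place in the alphabet, a=1) + 7.
For solid: s=19→26, o=15→22, l=12→19, i=9→16, d=4→11.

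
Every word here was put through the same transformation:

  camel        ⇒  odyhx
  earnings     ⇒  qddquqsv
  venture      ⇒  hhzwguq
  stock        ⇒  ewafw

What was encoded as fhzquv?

tennis

Shifts by position in camel: pos 0: c→o (+12), pos 1: a→d (+3), pos 2: m→y (+12), pos 3: e→h (+3) — repeating every 2. The shifts repeat in a cycle of length 2: positions 0,1,… shift by +12, +3, then the pattern repeats.
Reversing it on fhzquv: f−12=t, h−3=e, z−12=n, q−3=n, u−12=i, v−3=s.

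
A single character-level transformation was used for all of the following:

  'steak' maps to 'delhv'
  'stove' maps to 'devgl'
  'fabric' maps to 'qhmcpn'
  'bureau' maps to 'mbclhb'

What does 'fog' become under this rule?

qvr

The rule splits by letter class: vowels +7, consonants +11.
Applying it to fog: f(cons)+11=q, o(vowel)+7=v, g(cons)+11=r.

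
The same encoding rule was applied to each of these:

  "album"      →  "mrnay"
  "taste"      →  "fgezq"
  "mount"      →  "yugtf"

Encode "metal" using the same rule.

Shifts by position in album: pos 0: a→m (+12), pos 1: l→r (+6), pos 2: b→n (+12), pos 3: u→a (+6) — repeating every 2. The shifts repeat in a cycle of length 2: positions 0,1,… shift by +12, +6, then the pattern repeats.
Applying it to metal: m+12=y, e+6=k, t+12=f, a+6=g, l+12=x.

ykfgx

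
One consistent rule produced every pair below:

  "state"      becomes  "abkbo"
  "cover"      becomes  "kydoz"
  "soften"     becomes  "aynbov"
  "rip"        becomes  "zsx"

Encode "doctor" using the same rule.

lykbyz

The shift depends on letter class: consonant s→a is +8, but vowel a→k is +10. The rule splits by letter class: vowels +10, consonants +8.
On doctor: d(cons)+8=l, o(vowel)+10=y, c(cons)+8=k, t(cons)+8=b, o(vowel)+10=y, r(cons)+8=z.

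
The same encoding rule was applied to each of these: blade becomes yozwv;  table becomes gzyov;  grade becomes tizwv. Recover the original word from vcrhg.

Each pair mirrors across the alphabet (b↔y, l↔o, a↔z): positions sum to 25. This is the alphabet-reversal cipher (Atbash): a becomes z, b becomes y, etc.
Reversing it on vcrhg: v↔e, c↔x, r↔i, h↔s, g↔t.

exist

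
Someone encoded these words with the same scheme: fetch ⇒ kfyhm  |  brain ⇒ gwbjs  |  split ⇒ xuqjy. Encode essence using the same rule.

The shift depends on letter class: consonant f→k is +5, but vowel e→f is +1. The rule splits by letter class: vowels +1, consonants +5.
On essence: e(vowel)+1=f, s(cons)+5=x, s(cons)+5=x, e(vowel)+1=f, n(cons)+5=s, c(cons)+5=h, e(vowel)+1=f.

fxxfshf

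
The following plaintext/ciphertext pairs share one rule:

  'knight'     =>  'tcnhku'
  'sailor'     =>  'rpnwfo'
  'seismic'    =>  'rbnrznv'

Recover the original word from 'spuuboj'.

This is an affine cipher: with a=0,…,z=25, each position x becomes (3x+15) mod 26.
Reversing it on spuuboj: s(18)→9·(18−15)≡1=b; p(15)→9·(15−15)≡0=a; u(20)→9·(20−15)≡19=t; u(20)→9·(20−15)≡19=t; b(1)→9·(1−15)≡4=e; o(14)→9·(14−15)≡17=r; j(9)→9·(9−15)≡24=y (all mod 26).

battery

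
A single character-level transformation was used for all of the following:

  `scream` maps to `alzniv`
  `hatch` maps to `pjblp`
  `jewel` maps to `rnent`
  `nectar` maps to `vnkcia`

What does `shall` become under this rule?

Shifts by position in scream: pos 0: s→a (+8), pos 1: c→l (+9), pos 2: r→z (+8), pos 3: e→n (+9) — repeating every 2. The shifts repeat in a cycle of length 2: positions 0,1,… shift by +8, +9, then the pattern repeats.
On shall: s+8=a, h+9=q, a+8=i, l+9=u, l+8=t.

aqiut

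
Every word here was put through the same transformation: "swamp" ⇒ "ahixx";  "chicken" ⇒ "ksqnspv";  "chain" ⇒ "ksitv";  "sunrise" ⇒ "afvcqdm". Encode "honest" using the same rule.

It's a Vigenère-style cipher with numeric key [8,11]: position i shifts by key[i mod 2].
For honest: h+8=p, o+11=z, n+8=v, e+11=p, s+8=a, t+11=e.

pzvpae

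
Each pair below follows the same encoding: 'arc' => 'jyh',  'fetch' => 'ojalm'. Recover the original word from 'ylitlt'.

The output letters match the input read backwards, each shifted +7: arc reversed is cra. The word is reversed, then every letter is shifted forward by 7.
Undoing it on ylitlt: shift back: y−7=r, l−7=e, i−7=b, t−7=m, l−7=e, t−7=m → rebmem; then reverse → member.

member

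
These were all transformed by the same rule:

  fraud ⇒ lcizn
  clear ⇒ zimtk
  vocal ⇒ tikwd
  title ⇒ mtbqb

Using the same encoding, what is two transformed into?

The output letters match the input read backwards, each shifted +8: fraud reversed is duarf. Read the word backwards and shift each letter +8.
On two: reverse → owt; then shift: o+8=w, w+8=e, t+8=b.

web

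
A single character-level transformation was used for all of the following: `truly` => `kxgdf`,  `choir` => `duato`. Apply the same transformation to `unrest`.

The output letters match the input read backwards, each shifted +12: truly reversed is ylurt. Read the word backwards and shift each letter +12.
On unrest: reverse → tsernu; then shift: t+12=f, s+12=e, e+12=q, r+12=d, n+12=z, u+12=g.

feqdzg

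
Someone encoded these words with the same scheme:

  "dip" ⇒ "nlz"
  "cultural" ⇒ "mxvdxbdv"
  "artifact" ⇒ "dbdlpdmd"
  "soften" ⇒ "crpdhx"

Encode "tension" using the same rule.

The shift depends on letter class: consonant d→n is +10, but vowel i→l is +3. Two shifts are in play — +3 for a/e/i/o/u, +10 for every other letter.
Applying it to tension: t(cons)+10=d, e(vowel)+3=h, n(cons)+10=x, s(cons)+10=c, i(vowel)+3=l, o(vowel)+3=r, n(cons)+10=x.

dhxclrx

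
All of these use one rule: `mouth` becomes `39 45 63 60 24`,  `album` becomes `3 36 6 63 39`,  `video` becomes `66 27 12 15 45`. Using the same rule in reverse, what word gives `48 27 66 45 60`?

m(#13)→39 and o(#15)→45: differences scale by 3, so n = 3·pos + 0. With a=1..z=26, the number is 3·pos.
Reversing it on 48 27 66 45 60: 48→(48−0)÷3=16=p, 27→(27−0)÷3=9=i, 66→(66−0)÷3=22=v, 45→(45−0)÷3=15=o, 60→(60−0)÷3=20=t.

pivot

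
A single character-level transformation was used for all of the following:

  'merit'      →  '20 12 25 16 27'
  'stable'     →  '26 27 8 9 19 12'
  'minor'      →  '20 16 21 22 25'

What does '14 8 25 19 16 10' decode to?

garlic

m is letter #13 and maps to 20: an offset of 7. The number is (letter's place in the alphabet, a=1) + 7.
Reversing it on 14 8 25 19 16 10: 14→(14−7)÷1=7=g, 8→(8−7)÷1=1=a, 25→(25−7)÷1=18=r, 19→(19−7)÷1=12=l, 16→(16−7)÷1=9=i, 10→(10−7)÷1=3=c.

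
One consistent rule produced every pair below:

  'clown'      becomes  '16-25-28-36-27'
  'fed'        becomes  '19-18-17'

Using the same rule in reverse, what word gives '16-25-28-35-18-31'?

clover

c is letter #3 and maps to 16: an offset of 13. The number is (letter's place in the alphabet, a=1) + 13.
Undoing it on 16-25-28-35-18-31: 16→(16−13)÷1=3=c, 25→(25−13)÷1=12=l, 28→(28−13)÷1=15=o, 35→(35−13)÷1=22=v, 18→(18−13)÷1=5=e, 31→(31−13)÷1=18=r.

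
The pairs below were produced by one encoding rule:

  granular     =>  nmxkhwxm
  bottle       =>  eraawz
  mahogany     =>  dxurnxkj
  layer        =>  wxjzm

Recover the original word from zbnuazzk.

eighteen

g(6)→n(13) and r(17)→m(12) fit y≡7x+23 (mod 26); the inverse of 7 mod 26 is 15. Treating letters as 0–25, the rule is x ↦ 7x + 23 (mod 26).
Undoing it on zbnuazzk: z(25)→15·(25−23)≡4=e; b(1)→15·(1−23)≡8=i; n(13)→15·(13−23)≡6=g; u(20)→15·(20−23)≡7=h; a(0)→15·(0−23)≡19=t; z(25)→15·(25−23)≡4=e; z(25)→15·(25−23)≡4=e; k(10)→15·(10−23)≡13=n (all mod 26).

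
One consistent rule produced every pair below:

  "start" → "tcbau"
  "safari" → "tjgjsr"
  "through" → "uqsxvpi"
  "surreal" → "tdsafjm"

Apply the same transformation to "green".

The shifts repeat in a cycle of length 2: positions 0,1,… shift by +1, +9, then the pattern repeats.
On green: g+1=h, r+9=a, e+1=f, e+9=n, n+1=o.

hafno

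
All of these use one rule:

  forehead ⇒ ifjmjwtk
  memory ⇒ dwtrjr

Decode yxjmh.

The output letters match the input read backwards, each shifted +5: forehead reversed is daeherof. The word is reversed, then every letter is shifted forward by 5.
Reversing it on yxjmh: shift back: y−5=t, x−5=s, j−5=e, m−5=h, h−5=c → tsehc; then reverse → chest.

chest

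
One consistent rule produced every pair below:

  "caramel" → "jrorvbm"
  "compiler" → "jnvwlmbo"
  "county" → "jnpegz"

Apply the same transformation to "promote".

wonvngb

c(2)→j(9) and a(0)→r(17) fit y≡9x+17 (mod 26); the inverse of 9 mod 26 is 3. This is an affine cipher: with a=0,…,z=25, each position x becomes (9x+17) mod 26.
Applying it to promote: p(15)→9·15+17≡22=w; r(17)→9·17+17≡14=o; o(14)→9·14+17≡13=n; m(12)→9·12+17≡21=v; o(14)→9·14+17≡13=n; t(19)→9·19+17≡6=g; e(4)→9·4+17≡1=b (all mod 26).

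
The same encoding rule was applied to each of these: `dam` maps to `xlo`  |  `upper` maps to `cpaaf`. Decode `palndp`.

The output letters match the input read backwards, each shifted +11: dam reversed is mad. Read the word backwards and shift each letter +11.
Undoing it on palndp: shift back: p−11=e, a−11=p, l−11=a, n−11=c, d−11=s, p−11=e → epacse; then reverse → escape.

escape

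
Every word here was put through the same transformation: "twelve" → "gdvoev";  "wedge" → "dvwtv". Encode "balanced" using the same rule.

Each pair mirrors across the alphabet (t↔g, w↔d, e↔v): positions sum to 25. This is the alphabet-reversal cipher (Atbash): a becomes z, b becomes y, etc.
On balanced: b↔y, a↔z, l↔o, a↔z, n↔m, c↔x, e↔v, d↔w.

yzozmxvw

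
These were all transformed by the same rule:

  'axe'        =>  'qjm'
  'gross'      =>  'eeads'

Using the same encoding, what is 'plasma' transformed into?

Read the word backwards and shift each letter +12.
On plasma: reverse → amsalp; then shift: a+12=m, m+12=y, s+12=e, a+12=m, l+12=x, p+12=b.

myemxb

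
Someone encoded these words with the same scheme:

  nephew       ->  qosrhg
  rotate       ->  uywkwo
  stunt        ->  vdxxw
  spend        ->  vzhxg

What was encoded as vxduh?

The shifts repeat in a cycle of length 2: positions 0,1,… shift by +3, +10, then the pattern repeats.
Undoing it on vxduh: v−3=s, x−10=n, d−3=a, u−10=k, h−3=e.

snake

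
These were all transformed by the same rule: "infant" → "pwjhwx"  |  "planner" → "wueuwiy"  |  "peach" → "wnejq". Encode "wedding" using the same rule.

dnhkrrn

Shifts by position in infant: pos 0: i→p (+7), pos 1: n→w (+9), pos 2: f→j (+4), pos 3: a→h (+7), pos 4: n→w (+9), pos 5: t→x (+4) — repeating every 3. A repeating key of period 3 is used — shifts +7, +9, +4 over and over.
Applying it to wedding: w+7=d, e+9=n, d+4=h, d+7=k, i+9=r, n+4=r, g+7=n.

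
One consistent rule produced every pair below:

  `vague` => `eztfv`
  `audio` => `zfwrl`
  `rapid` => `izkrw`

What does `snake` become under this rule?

hmzpv

This is the alphabet-reversal cipher (Atbash): a becomes z, b becomes y, etc.
Applying it to snake: s↔h, n↔m, a↔z, k↔p, e↔v.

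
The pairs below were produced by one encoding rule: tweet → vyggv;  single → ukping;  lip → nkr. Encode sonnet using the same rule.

uqppgv

Compare letters: t→v is +2, w→y is +2, e→g is +2 — a constant shift. Each letter is shifted forward by 2 in the alphabet (a Caesar shift of +2).
On sonnet: s+2=u, o+2=q, n+2=p, n+2=p, e+2=g, t+2=v.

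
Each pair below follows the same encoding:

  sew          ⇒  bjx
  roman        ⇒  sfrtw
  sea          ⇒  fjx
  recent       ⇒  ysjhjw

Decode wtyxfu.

pastor

The output letters match the input read backwards, each shifted +5: sew reversed is wes. Two steps: reverse the string, then apply a Caesar shift of +5.
Decoding wtyxfu: shift back: w−5=r, t−5=o, y−5=t, x−5=s, f−5=a, u−5=p → rotsap; then reverse → pastor.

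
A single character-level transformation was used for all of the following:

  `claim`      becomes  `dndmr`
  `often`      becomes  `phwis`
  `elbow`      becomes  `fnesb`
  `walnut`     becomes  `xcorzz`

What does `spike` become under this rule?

The shift increases by 1 at each position, starting from +1: 1, 2, 3, ….
For spike: s+1=t, p+2=r, i+3=l, k+4=o, e+5=j.

trloj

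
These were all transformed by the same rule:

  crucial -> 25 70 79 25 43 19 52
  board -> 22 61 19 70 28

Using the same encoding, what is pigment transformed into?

64 43 37 55 31 58 76

Each letter becomes 3×(its alphabet position, a=1..z=26) + 16.
For pigment: p=16→64, i=9→43, g=7→37, m=13→55, e=5→31, n=14→58, t=20→76.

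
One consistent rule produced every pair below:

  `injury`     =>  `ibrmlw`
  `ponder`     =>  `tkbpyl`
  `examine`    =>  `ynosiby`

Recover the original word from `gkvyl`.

i(8)→i(8) and n(13)→b(1) fit y≡9x+14 (mod 26); the inverse of 9 mod 26 is 3. This is an affine cipher: with a=0,…,z=25, each position x becomes (9x+14) mod 26.
Reversing it on gkvyl: g(6)→3·(6−14)≡2=c; k(10)→3·(10−14)≡14=o; v(21)→3·(21−14)≡21=v; y(24)→3·(24−14)≡4=e; l(11)→3·(11−14)≡17=r (all mod 26).

cover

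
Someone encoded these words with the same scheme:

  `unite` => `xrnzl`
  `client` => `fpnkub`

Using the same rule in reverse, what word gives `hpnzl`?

elite

In unite: u→x is +3, n→r is +4, i→n is +5, t→z is +6 — the shift increases by 1 each position. Letter i (0-indexed) is shifted by i+3, so successive shifts are 3, 4, 5, ….
Undoing it on hpnzl: h−3=e, p−4=l, n−5=i, z−6=t, l−7=e.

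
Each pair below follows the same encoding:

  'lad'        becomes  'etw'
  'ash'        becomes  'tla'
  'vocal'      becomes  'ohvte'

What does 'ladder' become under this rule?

etwwxk

Compare letters: l→e is +19, a→t is +19, d→w is +19 — a constant shift. Each letter is shifted forward by 19 in the alphabet (a Caesar shift of +19).
For ladder: l+19=e, a+19=t, d+19=w, d+19=w, e+19=x, r+19=k.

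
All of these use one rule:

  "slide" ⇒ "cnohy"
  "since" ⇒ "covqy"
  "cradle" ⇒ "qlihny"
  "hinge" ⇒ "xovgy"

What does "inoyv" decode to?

s(18)→c(2) and l(11)→n(13) fit y≡17x+8 (mod 26); the inverse of 17 mod 26 is 23. This is an affine cipher: with a=0,…,z=25, each position x becomes (17x+8) mod 26.
Decoding inoyv: i(8)→23·(8−8)≡0=a; n(13)→23·(13−8)≡11=l; o(14)→23·(14−8)≡8=i; y(24)→23·(24−8)≡4=e; v(21)→23·(21−8)≡13=n (all mod 26).

alien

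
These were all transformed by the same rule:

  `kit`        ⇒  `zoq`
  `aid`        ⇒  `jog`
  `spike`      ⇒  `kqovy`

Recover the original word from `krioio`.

The output letters match the input read backwards, each shifted +6: kit reversed is tik. Read the word backwards and shift each letter +6.
Undoing it on krioio: shift back: k−6=e, r−6=l, i−6=c, o−6=i, i−6=c, o−6=i → elcici; then reverse → icicle.

icicle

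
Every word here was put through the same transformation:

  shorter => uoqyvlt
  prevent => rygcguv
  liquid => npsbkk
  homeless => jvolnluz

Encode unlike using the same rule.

Shifts by position in shorter: pos 0: s→u (+2), pos 1: h→o (+7), pos 2: o→q (+2), pos 3: r→y (+7) — repeating every 2. The shifts repeat in a cycle of length 2: positions 0,1,… shift by +2, +7, then the pattern repeats.
On unlike: u+2=w, n+7=u, l+2=n, i+7=p, k+2=m, e+7=l.

wunpml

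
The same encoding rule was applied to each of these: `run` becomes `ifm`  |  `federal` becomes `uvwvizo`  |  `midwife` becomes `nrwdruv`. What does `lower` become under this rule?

Each pair mirrors across the alphabet (r↔i, u↔f, n↔m): positions sum to 25. Letters are reflected about the middle of the alphabet (position → 25−position): Atbash.
For lower: l↔o, o↔l, w↔d, e↔v, r↔i.

oldvi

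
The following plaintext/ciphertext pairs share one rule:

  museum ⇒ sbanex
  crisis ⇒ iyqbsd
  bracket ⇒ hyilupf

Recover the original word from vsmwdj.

In museum: m→s is +6, u→b is +7, s→a is +8, e→n is +9 — the shift increases by 1 each position. Each letter shifts forward by (position + 6), i.e. 6, 7, 8, … — the shift grows by one for each successive letter.
Undoing it on vsmwdj: v−6=p, s−7=l, m−8=e, w−9=n, d−10=t, j−11=y.

plenty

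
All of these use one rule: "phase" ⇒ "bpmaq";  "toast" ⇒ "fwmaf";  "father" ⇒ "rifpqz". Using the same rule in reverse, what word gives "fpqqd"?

Shifts by position in phase: pos 0: p→b (+12), pos 1: h→p (+8), pos 2: a→m (+12), pos 3: s→a (+8) — repeating every 2. A repeating key of period 2 is used — shifts +12, +8 over and over.
Undoing it on fpqqd: f−12=t, p−8=h, q−12=e, q−8=i, d−12=r.

their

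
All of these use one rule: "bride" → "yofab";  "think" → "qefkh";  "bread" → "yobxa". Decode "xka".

It's a constant shift of +23 (ROT23).
Decoding xka: x−23=a, k−23=n, a−23=d.

and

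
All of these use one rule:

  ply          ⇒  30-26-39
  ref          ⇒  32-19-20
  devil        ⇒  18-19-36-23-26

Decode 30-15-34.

pat

p is letter #16 and maps to 30: an offset of 14. Letters become their 1-based position plus 14 (so a→15, b→16, …).
Decoding 30-15-34: 30→(30−14)÷1=16=p, 15→(15−14)÷1=1=a, 34→(34−14)÷1=20=t.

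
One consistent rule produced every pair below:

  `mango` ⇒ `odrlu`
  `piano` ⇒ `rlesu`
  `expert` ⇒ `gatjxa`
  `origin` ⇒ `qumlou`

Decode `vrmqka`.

toilet

In mango: m→o is +2, a→d is +3, n→r is +4, g→l is +5 — the shift increases by 1 each position. The shift increases by 1 at each position, starting from +2: 2, 3, 4, ….
Reversing it on vrmqka: v−2=t, r−3=o, m−4=i, q−5=l, k−6=e, a−7=t.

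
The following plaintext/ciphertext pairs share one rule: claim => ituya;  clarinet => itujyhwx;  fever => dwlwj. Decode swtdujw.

welfare

c(2)→i(8) and l(11)→t(19) fit y≡7x+20 (mod 26); the inverse of 7 mod 26 is 15. Treating letters as 0–25, the rule is x ↦ 7x + 20 (mod 26).
Reversing it on swtdujw: s(18)→15·(18−20)≡22=w; w(22)→15·(22−20)≡4=e; t(19)→15·(19−20)≡11=l; d(3)→15·(3−20)≡5=f; u(20)→15·(20−20)≡0=a; j(9)→15·(9−20)≡17=r; w(22)→15·(22−20)≡4=e (all mod 26).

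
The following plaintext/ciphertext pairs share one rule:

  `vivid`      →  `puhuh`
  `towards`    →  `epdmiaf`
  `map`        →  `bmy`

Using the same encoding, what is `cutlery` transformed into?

The output letters match the input read backwards, each shifted +12: vivid reversed is diviv. Two steps: reverse the string, then apply a Caesar shift of +12.
Applying it to cutlery: reverse → yreltuc; then shift: y+12=k, r+12=d, e+12=q, l+12=x, t+12=f, u+12=g, c+12=o.

kdqxfgo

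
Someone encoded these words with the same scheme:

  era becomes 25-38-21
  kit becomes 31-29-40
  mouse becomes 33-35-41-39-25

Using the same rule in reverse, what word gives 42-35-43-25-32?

vowel

e is letter #5 and maps to 25: an offset of 20. Each letter is replaced by its alphabet position (a=1..z=26) + 20.
Undoing it on 42-35-43-25-32: 42→(42−20)÷1=22=v, 35→(35−20)÷1=15=o, 43→(43−20)÷1=23=w, 25→(25−20)÷1=5=e, 32→(32−20)÷1=12=l.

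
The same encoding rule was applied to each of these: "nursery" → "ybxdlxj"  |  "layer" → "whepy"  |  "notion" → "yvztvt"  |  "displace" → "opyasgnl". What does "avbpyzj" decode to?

poverty

It's a Vigenère-style cipher with numeric key [11,7,6]: position i shifts by key[i mod 3].
Reversing it on avbpyzj: a−11=p, v−7=o, b−6=v, p−11=e, y−7=r, z−6=t, j−11=y.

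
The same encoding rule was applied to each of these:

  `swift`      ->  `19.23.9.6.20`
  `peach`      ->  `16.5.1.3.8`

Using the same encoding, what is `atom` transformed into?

Letters become their 1-indexed alphabet positions: a=1 … z=26.
On atom: a=1→1, t=20→20, o=15→15, m=13→13.

1.20.15.13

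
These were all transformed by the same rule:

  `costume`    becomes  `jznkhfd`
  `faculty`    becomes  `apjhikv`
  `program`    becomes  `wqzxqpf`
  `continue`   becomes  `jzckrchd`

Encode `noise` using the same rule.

c(2)→j(9) and o(14)→z(25) fit y≡23x+15 (mod 26); the inverse of 23 mod 26 is 17. Treating letters as 0–25, the rule is x ↦ 23x + 15 (mod 26).
For noise: n(13)→23·13+15≡2=c; o(14)→23·14+15≡25=z; i(8)→23·8+15≡17=r; s(18)→23·18+15≡13=n; e(4)→23·4+15≡3=d (all mod 26).

czrnd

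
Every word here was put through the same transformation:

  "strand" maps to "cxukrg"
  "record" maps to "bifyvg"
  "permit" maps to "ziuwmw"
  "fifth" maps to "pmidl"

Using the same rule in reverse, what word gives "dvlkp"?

Shifts by position in strand: pos 0: s→c (+10), pos 1: t→x (+4), pos 2: r→u (+3), pos 3: a→k (+10), pos 4: n→r (+4), pos 5: d→g (+3) — repeating every 3. A repeating key of period 3 is used — shifts +10, +4, +3 over and over.
Reversing it on dvlkp: d−10=t, v−4=r, l−3=i, k−10=a, p−4=l.

trial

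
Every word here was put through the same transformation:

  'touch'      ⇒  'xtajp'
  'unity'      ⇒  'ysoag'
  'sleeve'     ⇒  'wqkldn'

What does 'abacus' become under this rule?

In touch: t→x is +4, o→t is +5, u→a is +6, c→j is +7 — the shift increases by 1 each position. The shift increases by 1 at each position, starting from +4: 4, 5, 6, ….
Applying it to abacus: a+4=e, b+5=g, a+6=g, c+7=j, u+8=c, s+9=b.

eggjcb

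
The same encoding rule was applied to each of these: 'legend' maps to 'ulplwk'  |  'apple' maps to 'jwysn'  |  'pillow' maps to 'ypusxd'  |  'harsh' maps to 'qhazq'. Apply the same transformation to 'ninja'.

wpwqj

A repeating key of period 2 is used — shifts +9, +7 over and over.
For ninja: n+9=w, i+7=p, n+9=w, j+7=q, a+9=j.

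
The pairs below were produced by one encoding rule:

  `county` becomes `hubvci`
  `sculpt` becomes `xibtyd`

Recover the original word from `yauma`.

In county: c→h is +5, o→u is +6, u→b is +7, n→v is +8 — the shift increases by 1 each position. Each letter shifts forward by (position + 5), i.e. 5, 6, 7, … — the shift grows by one for each successive letter.
Undoing it on yauma: y−5=t, a−6=u, u−7=n, m−8=e, a−9=r.

tuner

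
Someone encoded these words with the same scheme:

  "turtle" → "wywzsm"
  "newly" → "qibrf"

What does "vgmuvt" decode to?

school

In turtle: t→w is +3, u→y is +4, r→w is +5, t→z is +6 — the shift increases by 1 each position. Each letter shifts forward by (position + 3), i.e. 3, 4, 5, … — the shift grows by one for each successive letter.
Reversing it on vgmuvt: v−3=s, g−4=c, m−5=h, u−6=o, v−7=o, t−8=l.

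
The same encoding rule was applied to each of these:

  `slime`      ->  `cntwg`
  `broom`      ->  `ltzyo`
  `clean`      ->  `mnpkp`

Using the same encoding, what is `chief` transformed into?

Shifts by position in slime: pos 0: s→c (+10), pos 1: l→n (+2), pos 2: i→t (+11), pos 3: m→w (+10), pos 4: e→g (+2) — repeating every 3. A repeating key of period 3 is used — shifts +10, +2, +11 over and over.
Applying it to chief: c+10=m, h+2=j, i+11=t, e+10=o, f+2=h.

mjtoh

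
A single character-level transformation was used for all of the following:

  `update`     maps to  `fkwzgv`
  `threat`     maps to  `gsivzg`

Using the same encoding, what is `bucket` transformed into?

yfxpvg

This is the alphabet-reversal cipher (Atbash): a becomes z, b becomes y, etc.
For bucket: b↔y, u↔f, c↔x, k↔p, e↔v, t↔g.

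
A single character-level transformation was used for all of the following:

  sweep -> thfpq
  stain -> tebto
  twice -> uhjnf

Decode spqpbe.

repeat

It's a Vigenère-style cipher with numeric key [1,11]: position i shifts by key[i mod 2].
Decoding spqpbe: s−1=r, p−11=e, q−1=p, p−11=e, b−1=a, e−11=t.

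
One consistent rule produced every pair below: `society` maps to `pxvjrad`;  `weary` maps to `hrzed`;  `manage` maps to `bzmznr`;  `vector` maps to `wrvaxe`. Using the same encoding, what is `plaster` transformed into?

Each letter's alphabet position (a=0..z=25) is mapped through 11·x+25 mod 26 — an affine cipher.
For plaster: p(15)→11·15+25≡8=i; l(11)→11·11+25≡16=q; a(0)→11·0+25≡25=z; s(18)→11·18+25≡15=p; t(19)→11·19+25≡0=a; e(4)→11·4+25≡17=r; r(17)→11·17+25≡4=e (all mod 26).

iqzpare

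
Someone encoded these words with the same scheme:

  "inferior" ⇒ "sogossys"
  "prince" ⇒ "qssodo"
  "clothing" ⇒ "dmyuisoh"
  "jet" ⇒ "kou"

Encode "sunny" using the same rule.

Two shifts are in play — +10 for a/e/i/o/u, +1 for every other letter.
On sunny: s(cons)+1=t, u(vowel)+10=e, n(cons)+1=o, n(cons)+1=o, y(cons)+1=z.

teooz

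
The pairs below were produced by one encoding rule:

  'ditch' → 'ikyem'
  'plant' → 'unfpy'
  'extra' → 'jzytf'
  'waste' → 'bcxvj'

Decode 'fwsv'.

Shifts by position in ditch: pos 0: d→i (+5), pos 1: i→k (+2), pos 2: t→y (+5), pos 3: c→e (+2) — repeating every 2. It's a Vigenère-style cipher with numeric key [5,2]: position i shifts by key[i mod 2].
Undoing it on fwsv: f−5=a, w−2=u, s−5=n, v−2=t.

aunt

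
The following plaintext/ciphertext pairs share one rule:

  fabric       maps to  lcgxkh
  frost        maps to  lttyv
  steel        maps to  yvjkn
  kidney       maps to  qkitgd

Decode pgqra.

Shifts by position in fabric: pos 0: f→l (+6), pos 1: a→c (+2), pos 2: b→g (+5), pos 3: r→x (+6), pos 4: i→k (+2), pos 5: c→h (+5) — repeating every 3. A repeating key of period 3 is used — shifts +6, +2, +5 over and over.
Reversing it on pgqra: p−6=j, g−2=e, q−5=l, r−6=l, a−2=y.

jelly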